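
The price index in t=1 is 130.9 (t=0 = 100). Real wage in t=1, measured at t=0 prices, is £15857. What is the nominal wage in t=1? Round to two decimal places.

Nominal = Real × (Index/100) = 15857 × (130.9/100)
        = 15857 × 1.309 = 20756.8130

20756.81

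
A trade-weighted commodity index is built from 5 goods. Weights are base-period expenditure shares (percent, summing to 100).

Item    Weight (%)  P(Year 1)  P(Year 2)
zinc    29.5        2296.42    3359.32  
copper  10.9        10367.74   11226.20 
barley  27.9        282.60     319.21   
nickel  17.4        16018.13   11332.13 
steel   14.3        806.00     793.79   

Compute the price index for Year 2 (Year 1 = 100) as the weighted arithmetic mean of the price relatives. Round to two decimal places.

zinc: 29.5 × (3359.32/2296.42) = 29.5 × 1.462851 = 43.1541
copper: 10.9 × (11226.20/10367.74) = 10.9 × 1.082801 = 11.8025
barley: 27.9 × (319.21/282.60) = 27.9 × 1.129547 = 31.5144
nickel: 17.4 × (11332.13/16018.13) = 17.4 × 0.707456 = 12.3097
steel: 14.3 × (793.79/806.00) = 14.3 × 0.984851 = 14.0834
Index = Σ wᵢ·(p₁ᵢ/p₀ᵢ) = 43.1541 + 11.8025 + 31.5144 + 12.3097 + 14.0834 = 112.8641

112.86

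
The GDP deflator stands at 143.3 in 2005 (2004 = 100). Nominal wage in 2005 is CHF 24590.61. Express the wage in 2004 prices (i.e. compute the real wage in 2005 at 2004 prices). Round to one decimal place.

17160.2

Real = Nominal ÷ (Index/100) = 24590.61 ÷ (143.3/100)
     = 24590.61 ÷ 1.433 = 17160.2303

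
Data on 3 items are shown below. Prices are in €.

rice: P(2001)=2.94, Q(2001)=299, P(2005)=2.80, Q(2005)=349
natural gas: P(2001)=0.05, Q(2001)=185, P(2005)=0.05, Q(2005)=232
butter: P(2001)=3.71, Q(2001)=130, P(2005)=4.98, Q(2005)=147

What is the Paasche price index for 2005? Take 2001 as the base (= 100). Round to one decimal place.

108.7

Paasche price index uses current-period quantities as weights.
ΣP(2005)·Q(2005) = 2.80×349 + 0.05×232 + 4.98×147 = 977.2 + 11.6 + 732.06 = 1720.86
ΣP(2001)·Q(2005) = 2.94×349 + 0.05×232 + 3.71×147 = 1026.06 + 11.6 + 545.37 = 1583.03
Index = 1720.86 / 1583.03 × 100 = 108.7067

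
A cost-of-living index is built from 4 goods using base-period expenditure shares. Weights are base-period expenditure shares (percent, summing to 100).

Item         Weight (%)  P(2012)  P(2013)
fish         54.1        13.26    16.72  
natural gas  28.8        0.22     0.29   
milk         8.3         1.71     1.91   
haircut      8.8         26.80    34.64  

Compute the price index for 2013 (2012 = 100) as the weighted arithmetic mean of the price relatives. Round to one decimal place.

126.8

fish: 54.1 × (16.72/13.26) = 54.1 × 1.260935 = 68.2166
natural gas: 28.8 × (0.29/0.22) = 28.8 × 1.318182 = 37.9636
milk: 8.3 × (1.91/1.71) = 8.3 × 1.116959 = 9.2708
haircut: 8.8 × (34.64/26.80) = 8.8 × 1.292537 = 11.3743
Index = Σ wᵢ·(p₁ᵢ/p₀ᵢ) = 68.2166 + 37.9636 + 9.2708 + 11.3743 = 126.8253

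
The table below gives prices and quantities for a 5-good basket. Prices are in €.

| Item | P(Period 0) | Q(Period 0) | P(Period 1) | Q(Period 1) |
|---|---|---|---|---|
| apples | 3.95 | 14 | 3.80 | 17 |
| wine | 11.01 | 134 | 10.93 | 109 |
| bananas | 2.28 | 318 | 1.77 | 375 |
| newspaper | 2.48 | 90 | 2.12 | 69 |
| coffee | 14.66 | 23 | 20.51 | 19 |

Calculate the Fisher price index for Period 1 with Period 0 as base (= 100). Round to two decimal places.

Laspeyres component (base-period weights):
ΣP(Period 1)Q(Period 0) = 3.80×14 + 10.93×134 + 1.77×318 + 2.12×90 + 20.51×23 = 53.2 + 1464.62 + 562.86 + 190.8 + 471.73 = 2743.21
ΣP(Period 0)Q(Period 0) = 3.95×14 + 11.01×134 + 2.28×318 + 2.48×90 + 14.66×23 = 55.3 + 1475.34 + 725.04 + 223.2 + 337.18 = 2816.06
L = 2743.21 / 2816.06 × 100 = 97.4131
Paasche component (current-period weights):
ΣP(Period 1)Q(Period 1) = 3.80×17 + 10.93×109 + 1.77×375 + 2.12×69 + 20.51×19 = 64.6 + 1191.37 + 663.75 + 146.28 + 389.69 = 2455.69
ΣP(Period 0)Q(Period 1) = 3.95×17 + 11.01×109 + 2.28×375 + 2.48×69 + 14.66×19 = 67.15 + 1200.09 + 855 + 171.12 + 278.54 = 2571.9
P = 2455.69 / 2571.9 × 100 = 95.4816
Fisher = √(L × P) = √(97.4131 × 95.4816) = 96.4425

96.44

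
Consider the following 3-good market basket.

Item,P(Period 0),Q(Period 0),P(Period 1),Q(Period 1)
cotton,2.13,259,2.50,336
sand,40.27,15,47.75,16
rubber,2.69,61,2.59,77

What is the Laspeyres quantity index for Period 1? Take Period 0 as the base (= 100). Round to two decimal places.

Laspeyres quantity index uses base-period prices as weights.
ΣP(Period 0)·Q(Period 1) = 2.13×336 + 40.27×16 + 2.69×77 = 715.68 + 644.32 + 207.13 = 1567.13
ΣP(Period 0)·Q(Period 0) = 2.13×259 + 40.27×15 + 2.69×61 = 551.67 + 604.05 + 164.09 = 1319.81
Index = 1567.13 / 1319.81 × 100 = 118.7391

118.74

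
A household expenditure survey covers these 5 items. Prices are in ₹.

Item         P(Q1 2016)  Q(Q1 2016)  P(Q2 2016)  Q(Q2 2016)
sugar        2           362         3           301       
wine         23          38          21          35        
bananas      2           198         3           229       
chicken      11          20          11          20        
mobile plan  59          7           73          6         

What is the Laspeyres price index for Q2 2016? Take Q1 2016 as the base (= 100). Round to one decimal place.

Laspeyres price index uses base-period quantities as weights.
ΣP(Q2 2016)·Q(Q1 2016) = 3×362 + 21×38 + 3×198 + 11×20 + 73×7 = 1086 + 798 + 594 + 220 + 511 = 3209
ΣP(Q1 2016)·Q(Q1 2016) = 2×362 + 23×38 + 2×198 + 11×20 + 59×7 = 724 + 874 + 396 + 220 + 413 = 2627
Index = 3209 / 2627 × 100 = 122.1545

122.2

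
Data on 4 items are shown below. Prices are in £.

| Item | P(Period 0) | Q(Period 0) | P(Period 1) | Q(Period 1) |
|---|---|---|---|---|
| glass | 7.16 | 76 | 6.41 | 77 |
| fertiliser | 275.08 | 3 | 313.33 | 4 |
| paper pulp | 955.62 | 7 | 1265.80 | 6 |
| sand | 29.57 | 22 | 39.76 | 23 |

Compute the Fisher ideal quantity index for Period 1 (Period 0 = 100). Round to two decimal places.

Laspeyres component (base-period weights):
ΣP(Period 0)Q(Period 1) = 7.16×77 + 275.08×4 + 955.62×6 + 29.57×23 = 551.32 + 1100.32 + 5733.72 + 680.11 = 8065.47
ΣP(Period 0)Q(Period 0) = 7.16×76 + 275.08×3 + 955.62×7 + 29.57×22 = 544.16 + 825.24 + 6689.34 + 650.54 = 8709.28
L = 8065.47 / 8709.28 × 100 = 92.6078
Paasche component (current-period weights):
ΣP(Period 1)Q(Period 1) = 6.41×77 + 313.33×4 + 1265.80×6 + 39.76×23 = 493.57 + 1253.32 + 7594.8 + 914.48 = 10256.17
ΣP(Period 1)Q(Period 0) = 6.41×76 + 313.33×3 + 1265.80×7 + 39.76×22 = 487.16 + 939.99 + 8860.6 + 874.72 = 11162.47
P = 10256.17 / 11162.47 × 100 = 91.8808
Fisher = √(L × P) = √(92.6078 × 91.8808) = 92.2436

92.24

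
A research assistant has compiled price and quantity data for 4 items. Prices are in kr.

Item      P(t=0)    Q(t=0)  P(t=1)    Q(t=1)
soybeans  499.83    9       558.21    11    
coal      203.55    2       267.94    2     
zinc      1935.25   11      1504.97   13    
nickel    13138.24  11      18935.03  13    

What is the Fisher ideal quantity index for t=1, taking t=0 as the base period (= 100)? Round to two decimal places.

Laspeyres component (base-period weights):
ΣP(t=0)Q(t=1) = 499.83×11 + 203.55×2 + 1935.25×13 + 13138.24×13 = 5498.13 + 407.1 + 25158.25 + 170797.12 = 201860.6
ΣP(t=0)Q(t=0) = 499.83×9 + 203.55×2 + 1935.25×11 + 13138.24×11 = 4498.47 + 407.1 + 21287.75 + 144520.64 = 170713.96
L = 201860.6 / 170713.96 × 100 = 118.2449
Paasche component (current-period weights):
ΣP(t=1)Q(t=1) = 558.21×11 + 267.94×2 + 1504.97×13 + 18935.03×13 = 6140.31 + 535.88 + 19564.61 + 246155.39 = 272396.19
ΣP(t=1)Q(t=0) = 558.21×9 + 267.94×2 + 1504.97×11 + 18935.03×11 = 5023.89 + 535.88 + 16554.67 + 208285.33 = 230399.77
P = 272396.19 / 230399.77 × 100 = 118.2276
Fisher = √(L × P) = √(118.2449 × 118.2276) = 118.2363

118.24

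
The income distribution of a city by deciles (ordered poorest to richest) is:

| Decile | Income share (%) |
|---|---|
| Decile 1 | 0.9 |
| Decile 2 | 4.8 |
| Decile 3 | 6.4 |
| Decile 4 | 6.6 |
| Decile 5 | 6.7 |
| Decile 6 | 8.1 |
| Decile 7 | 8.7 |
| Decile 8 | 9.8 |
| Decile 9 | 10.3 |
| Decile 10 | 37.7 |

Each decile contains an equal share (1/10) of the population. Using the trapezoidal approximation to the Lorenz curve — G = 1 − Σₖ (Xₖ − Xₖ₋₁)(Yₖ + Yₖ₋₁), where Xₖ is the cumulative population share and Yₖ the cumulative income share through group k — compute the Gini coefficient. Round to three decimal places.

Cumulative income shares Yₖ: 0.0090, 0.0570, 0.1210, 0.1870, 0.2540, 0.3350, 0.4220, 0.5200, 0.6230, 1.0000
Σ (Xₖ−Xₖ₋₁)(Yₖ+Yₖ₋₁) = (1/10)(0.0090+0.0000) + (1/10)(0.0570+0.0090) + (1/10)(0.1210+0.0570) + (1/10)(0.1870+0.1210) + (1/10)(0.2540+0.1870) + (1/10)(0.3350+0.2540) + (1/10)(0.4220+0.3350) + (1/10)(0.5200+0.4220) + (1/10)(0.6230+0.5200) + (1/10)(1.0000+0.6230)
  = 0.0009 + 0.0066 + 0.0178 + 0.0308 + 0.0441 + 0.0589 + 0.0757 + 0.0942 + 0.1143 + 0.1623 = 0.6056
G = 1 − 0.6056 = 0.3944

0.394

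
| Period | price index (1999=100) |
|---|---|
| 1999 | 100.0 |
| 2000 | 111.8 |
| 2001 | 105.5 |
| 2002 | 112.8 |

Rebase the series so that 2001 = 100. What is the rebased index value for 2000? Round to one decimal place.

106.0

Rebased(2000) = 111.8 / 105.5 × 100 = 105.9716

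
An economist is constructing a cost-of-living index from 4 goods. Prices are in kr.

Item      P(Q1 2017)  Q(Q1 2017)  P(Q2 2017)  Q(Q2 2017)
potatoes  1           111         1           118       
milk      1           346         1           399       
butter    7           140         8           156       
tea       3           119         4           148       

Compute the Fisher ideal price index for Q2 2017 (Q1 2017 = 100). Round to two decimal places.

114.62

Laspeyres component (base-period weights):
ΣP(Q2 2017)Q(Q1 2017) = 1×111 + 1×346 + 8×140 + 4×119 = 111 + 346 + 1120 + 476 = 2053
ΣP(Q1 2017)Q(Q1 2017) = 1×111 + 1×346 + 7×140 + 3×119 = 111 + 346 + 980 + 357 = 1794
L = 2053 / 1794 × 100 = 114.4370
Paasche component (current-period weights):
ΣP(Q2 2017)Q(Q2 2017) = 1×118 + 1×399 + 8×156 + 4×148 = 118 + 399 + 1248 + 592 = 2357
ΣP(Q1 2017)Q(Q2 2017) = 1×118 + 1×399 + 7×156 + 3×148 = 118 + 399 + 1092 + 444 = 2053
P = 2357 / 2053 × 100 = 114.8076
Fisher = √(L × P) = √(114.4370 × 114.8076) = 114.6222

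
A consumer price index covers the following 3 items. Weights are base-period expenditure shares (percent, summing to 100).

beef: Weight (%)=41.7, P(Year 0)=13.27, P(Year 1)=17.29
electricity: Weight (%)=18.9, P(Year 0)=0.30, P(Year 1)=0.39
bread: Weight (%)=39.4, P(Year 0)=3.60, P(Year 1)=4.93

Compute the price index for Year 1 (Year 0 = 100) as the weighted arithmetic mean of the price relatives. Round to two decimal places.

132.86

beef: 41.7 × (17.29/13.27) = 41.7 × 1.302939 = 54.3326
electricity: 18.9 × (0.39/0.30) = 18.9 × 1.300000 = 24.5700
bread: 39.4 × (4.93/3.60) = 39.4 × 1.369444 = 53.9561
Index = Σ wᵢ·(p₁ᵢ/p₀ᵢ) = 54.3326 + 24.5700 + 53.9561 = 132.8587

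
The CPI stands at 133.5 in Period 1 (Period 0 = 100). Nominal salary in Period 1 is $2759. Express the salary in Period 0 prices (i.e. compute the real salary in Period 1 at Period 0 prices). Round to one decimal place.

Real = Nominal ÷ (Index/100) = 2759 ÷ (133.5/100)
     = 2759 ÷ 1.335 = 2066.6667

2066.7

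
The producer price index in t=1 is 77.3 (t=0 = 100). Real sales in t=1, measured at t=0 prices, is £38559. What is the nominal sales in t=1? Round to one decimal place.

29806.1

Nominal = Real × (Index/100) = 38559 × (77.3/100)
        = 38559 × 0.773 = 29806.1070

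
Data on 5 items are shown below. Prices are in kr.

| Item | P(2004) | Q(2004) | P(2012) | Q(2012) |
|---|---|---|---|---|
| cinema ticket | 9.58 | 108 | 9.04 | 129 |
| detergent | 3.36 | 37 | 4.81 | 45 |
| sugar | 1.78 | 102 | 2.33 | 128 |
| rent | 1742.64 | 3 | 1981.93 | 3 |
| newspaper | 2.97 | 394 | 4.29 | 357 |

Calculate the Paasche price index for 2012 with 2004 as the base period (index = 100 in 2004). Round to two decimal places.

Paasche price index uses current-period quantities as weights.
ΣP(2012)·Q(2012) = 9.04×129 + 4.81×45 + 2.33×128 + 1981.93×3 + 4.29×357 = 1166.16 + 216.45 + 298.24 + 5945.79 + 1531.53 = 9158.17
ΣP(2004)·Q(2012) = 9.58×129 + 3.36×45 + 1.78×128 + 1742.64×3 + 2.97×357 = 1235.82 + 151.2 + 227.84 + 5227.92 + 1060.29 = 7903.07
Index = 9158.17 / 7903.07 × 100 = 115.8812

115.88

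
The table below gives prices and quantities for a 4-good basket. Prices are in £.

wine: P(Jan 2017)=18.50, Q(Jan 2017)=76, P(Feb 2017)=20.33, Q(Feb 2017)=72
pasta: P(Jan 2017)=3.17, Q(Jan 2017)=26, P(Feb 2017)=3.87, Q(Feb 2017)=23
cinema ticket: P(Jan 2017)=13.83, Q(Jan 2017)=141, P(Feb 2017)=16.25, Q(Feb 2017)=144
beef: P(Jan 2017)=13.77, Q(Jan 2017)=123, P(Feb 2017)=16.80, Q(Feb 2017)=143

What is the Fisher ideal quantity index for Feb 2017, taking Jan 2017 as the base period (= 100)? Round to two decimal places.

Laspeyres component (base-period weights):
ΣP(Jan 2017)Q(Feb 2017) = 18.50×72 + 3.17×23 + 13.83×144 + 13.77×143 = 1332 + 72.91 + 1991.52 + 1969.11 = 5365.54
ΣP(Jan 2017)Q(Jan 2017) = 18.50×76 + 3.17×26 + 13.83×141 + 13.77×123 = 1406 + 82.42 + 1950.03 + 1693.71 = 5132.16
L = 5365.54 / 5132.16 × 100 = 104.5474
Paasche component (current-period weights):
ΣP(Feb 2017)Q(Feb 2017) = 20.33×72 + 3.87×23 + 16.25×144 + 16.80×143 = 1463.76 + 89.01 + 2340 + 2402.4 = 6295.17
ΣP(Feb 2017)Q(Jan 2017) = 20.33×76 + 3.87×26 + 16.25×141 + 16.80×123 = 1545.08 + 100.62 + 2291.25 + 2066.4 = 6003.35
P = 6295.17 / 6003.35 × 100 = 104.8610
Fisher = √(L × P) = √(104.5474 × 104.8610) = 104.7041

104.70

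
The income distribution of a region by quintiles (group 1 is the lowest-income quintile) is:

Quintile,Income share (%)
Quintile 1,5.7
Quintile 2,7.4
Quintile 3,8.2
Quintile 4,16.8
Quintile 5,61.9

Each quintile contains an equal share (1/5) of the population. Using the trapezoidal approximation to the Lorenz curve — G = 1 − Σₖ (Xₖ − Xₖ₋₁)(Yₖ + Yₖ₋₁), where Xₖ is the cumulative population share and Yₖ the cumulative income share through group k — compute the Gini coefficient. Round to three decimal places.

Cumulative income shares Yₖ: 0.0570, 0.1310, 0.2130, 0.3810, 1.0000
Σ (Xₖ−Xₖ₋₁)(Yₖ+Yₖ₋₁) = (1/5)(0.0570+0.0000) + (1/5)(0.1310+0.0570) + (1/5)(0.2130+0.1310) + (1/5)(0.3810+0.2130) + (1/5)(1.0000+0.3810)
  = 0.0114 + 0.0376 + 0.0688 + 0.1188 + 0.2762 = 0.5128
G = 1 − 0.5128 = 0.4872

0.487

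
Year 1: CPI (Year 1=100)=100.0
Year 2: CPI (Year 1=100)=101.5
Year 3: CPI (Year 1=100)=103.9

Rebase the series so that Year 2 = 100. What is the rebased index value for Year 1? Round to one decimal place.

98.5

Rebased(Year 1) = 100.0 / 101.5 × 100 = 98.5222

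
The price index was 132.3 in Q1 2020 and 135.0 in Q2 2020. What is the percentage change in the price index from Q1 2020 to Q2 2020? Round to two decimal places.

Change = (135.0 − 132.3) / 132.3 × 100
       = 2.7 / 132.3 × 100 = 2.0408%

2.04%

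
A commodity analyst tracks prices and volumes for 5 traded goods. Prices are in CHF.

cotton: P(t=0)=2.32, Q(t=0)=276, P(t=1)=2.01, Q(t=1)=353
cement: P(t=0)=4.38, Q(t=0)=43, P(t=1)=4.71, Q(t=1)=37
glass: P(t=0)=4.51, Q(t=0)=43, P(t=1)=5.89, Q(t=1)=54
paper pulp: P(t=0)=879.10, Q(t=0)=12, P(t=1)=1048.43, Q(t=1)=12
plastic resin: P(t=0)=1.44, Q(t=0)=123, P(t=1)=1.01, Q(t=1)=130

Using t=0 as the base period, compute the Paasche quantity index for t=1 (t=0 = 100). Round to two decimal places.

Paasche quantity index uses current-period prices as weights.
ΣP(t=1)·Q(t=1) = 2.01×353 + 4.71×37 + 5.89×54 + 1048.43×12 + 1.01×130 = 709.53 + 174.27 + 318.06 + 12581.16 + 131.3 = 13914.32
ΣP(t=1)·Q(t=0) = 2.01×276 + 4.71×43 + 5.89×43 + 1048.43×12 + 1.01×123 = 554.76 + 202.53 + 253.27 + 12581.16 + 124.23 = 13715.95
Index = 13914.32 / 13715.95 × 100 = 101.4463

101.45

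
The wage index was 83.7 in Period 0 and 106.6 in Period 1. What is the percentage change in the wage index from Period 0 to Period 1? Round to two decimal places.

Change = (106.6 − 83.7) / 83.7 × 100
       = 22.9 / 83.7 × 100 = 27.3596%

27.36%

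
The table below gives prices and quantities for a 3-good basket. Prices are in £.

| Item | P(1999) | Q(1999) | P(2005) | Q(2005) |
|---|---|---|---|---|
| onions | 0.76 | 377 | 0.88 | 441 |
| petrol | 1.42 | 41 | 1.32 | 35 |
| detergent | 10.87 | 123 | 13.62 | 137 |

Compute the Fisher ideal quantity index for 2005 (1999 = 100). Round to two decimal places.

Laspeyres component (base-period weights):
ΣP(1999)Q(2005) = 0.76×441 + 1.42×35 + 10.87×137 = 335.16 + 49.7 + 1489.19 = 1874.05
ΣP(1999)Q(1999) = 0.76×377 + 1.42×41 + 10.87×123 = 286.52 + 58.22 + 1337.01 = 1681.75
L = 1874.05 / 1681.75 × 100 = 111.4345
Paasche component (current-period weights):
ΣP(2005)Q(2005) = 0.88×441 + 1.32×35 + 13.62×137 = 388.08 + 46.2 + 1865.94 = 2300.22
ΣP(2005)Q(1999) = 0.88×377 + 1.32×41 + 13.62×123 = 331.76 + 54.12 + 1675.26 = 2061.14
P = 2300.22 / 2061.14 × 100 = 111.5994
Fisher = √(L × P) = √(111.4345 × 111.5994) = 111.5169

111.52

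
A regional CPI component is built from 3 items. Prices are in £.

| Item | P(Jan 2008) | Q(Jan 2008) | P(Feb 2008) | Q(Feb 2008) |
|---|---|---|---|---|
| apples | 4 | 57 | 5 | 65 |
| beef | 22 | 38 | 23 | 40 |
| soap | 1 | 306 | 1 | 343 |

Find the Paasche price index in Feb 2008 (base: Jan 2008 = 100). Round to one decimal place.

107.1

Paasche price index uses current-period quantities as weights.
ΣP(Feb 2008)·Q(Feb 2008) = 5×65 + 23×40 + 1×343 = 325 + 920 + 343 = 1588
ΣP(Jan 2008)·Q(Feb 2008) = 4×65 + 22×40 + 1×343 = 260 + 880 + 343 = 1483
Index = 1588 / 1483 × 100 = 107.0802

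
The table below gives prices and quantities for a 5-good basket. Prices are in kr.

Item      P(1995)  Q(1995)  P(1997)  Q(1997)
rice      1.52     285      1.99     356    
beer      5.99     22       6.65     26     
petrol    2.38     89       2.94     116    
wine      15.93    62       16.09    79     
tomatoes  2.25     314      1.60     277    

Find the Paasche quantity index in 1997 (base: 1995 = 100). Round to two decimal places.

118.65

Paasche quantity index uses current-period prices as weights.
ΣP(1997)·Q(1997) = 1.99×356 + 6.65×26 + 2.94×116 + 16.09×79 + 1.60×277 = 708.44 + 172.9 + 341.04 + 1271.11 + 443.2 = 2936.69
ΣP(1997)·Q(1995) = 1.99×285 + 6.65×22 + 2.94×89 + 16.09×62 + 1.60×314 = 567.15 + 146.3 + 261.66 + 997.58 + 502.4 = 2475.09
Index = 2936.69 / 2475.09 × 100 = 118.6498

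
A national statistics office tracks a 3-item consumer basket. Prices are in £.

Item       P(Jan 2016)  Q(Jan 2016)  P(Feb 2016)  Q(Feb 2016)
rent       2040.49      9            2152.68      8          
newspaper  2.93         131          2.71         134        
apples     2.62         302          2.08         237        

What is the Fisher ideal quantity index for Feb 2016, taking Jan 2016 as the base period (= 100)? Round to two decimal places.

88.77

Laspeyres component (base-period weights):
ΣP(Jan 2016)Q(Feb 2016) = 2040.49×8 + 2.93×134 + 2.62×237 = 16323.92 + 392.62 + 620.94 = 17337.48
ΣP(Jan 2016)Q(Jan 2016) = 2040.49×9 + 2.93×131 + 2.62×302 = 18364.41 + 383.83 + 791.24 = 19539.48
L = 17337.48 / 19539.48 × 100 = 88.7305
Paasche component (current-period weights):
ΣP(Feb 2016)Q(Feb 2016) = 2152.68×8 + 2.71×134 + 2.08×237 = 17221.44 + 363.14 + 492.96 = 18077.54
ΣP(Feb 2016)Q(Jan 2016) = 2152.68×9 + 2.71×131 + 2.08×302 = 19374.12 + 355.01 + 628.16 = 20357.29
P = 18077.54 / 20357.29 × 100 = 88.8013
Fisher = √(L × P) = √(88.7305 × 88.8013) = 88.7659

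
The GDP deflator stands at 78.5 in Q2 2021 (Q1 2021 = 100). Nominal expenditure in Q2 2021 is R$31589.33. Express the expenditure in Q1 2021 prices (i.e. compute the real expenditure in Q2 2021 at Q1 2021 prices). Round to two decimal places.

40241.18

Real = Nominal ÷ (Index/100) = 31589.33 ÷ (78.5/100)
     = 31589.33 ÷ 0.785 = 40241.1847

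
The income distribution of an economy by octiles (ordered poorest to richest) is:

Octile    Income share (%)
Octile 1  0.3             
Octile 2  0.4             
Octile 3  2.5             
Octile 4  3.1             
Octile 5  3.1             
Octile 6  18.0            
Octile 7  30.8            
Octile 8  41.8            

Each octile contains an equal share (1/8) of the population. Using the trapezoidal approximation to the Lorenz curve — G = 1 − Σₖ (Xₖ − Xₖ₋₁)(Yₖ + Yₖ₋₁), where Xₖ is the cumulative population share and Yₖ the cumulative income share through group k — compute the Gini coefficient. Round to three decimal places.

Cumulative income shares Yₖ: 0.0030, 0.0070, 0.0320, 0.0630, 0.0940, 0.2740, 0.5820, 1.0000
Σ (Xₖ−Xₖ₋₁)(Yₖ+Yₖ₋₁) = (1/8)(0.0030+0.0000) + (1/8)(0.0070+0.0030) + (1/8)(0.0320+0.0070) + (1/8)(0.0630+0.0320) + (1/8)(0.0940+0.0630) + (1/8)(0.2740+0.0940) + (1/8)(0.5820+0.2740) + (1/8)(1.0000+0.5820)
  = 0.0004 + 0.0013 + 0.0049 + 0.0119 + 0.0196 + 0.0460 + 0.1070 + 0.1978 = 0.3888
G = 1 − 0.3888 = 0.6112

0.611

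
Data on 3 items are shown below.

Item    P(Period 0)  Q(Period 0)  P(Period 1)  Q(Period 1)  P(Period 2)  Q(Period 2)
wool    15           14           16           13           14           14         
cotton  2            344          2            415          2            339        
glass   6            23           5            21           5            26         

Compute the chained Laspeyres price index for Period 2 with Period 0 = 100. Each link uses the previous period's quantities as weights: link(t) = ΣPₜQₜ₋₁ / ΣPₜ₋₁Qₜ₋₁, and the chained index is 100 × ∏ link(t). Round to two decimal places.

96.88

Link Period 0→Period 1:
ΣP(Period 1)Q(Period 0) = 16×14 + 2×344 + 5×23 = 224 + 688 + 115 = 1027
ΣP(Period 0)Q(Period 0) = 15×14 + 2×344 + 6×23 = 210 + 688 + 138 = 1036
link = 1027/1036 = 0.991313
Link Period 1→Period 2:
ΣP(Period 2)Q(Period 1) = 14×13 + 2×415 + 5×21 = 182 + 830 + 105 = 1117
ΣP(Period 1)Q(Period 1) = 16×13 + 2×415 + 5×21 = 208 + 830 + 105 = 1143
link = 1117/1143 = 0.977253
Chained index = 100 × 0.991313 × 0.977253 = 96.8763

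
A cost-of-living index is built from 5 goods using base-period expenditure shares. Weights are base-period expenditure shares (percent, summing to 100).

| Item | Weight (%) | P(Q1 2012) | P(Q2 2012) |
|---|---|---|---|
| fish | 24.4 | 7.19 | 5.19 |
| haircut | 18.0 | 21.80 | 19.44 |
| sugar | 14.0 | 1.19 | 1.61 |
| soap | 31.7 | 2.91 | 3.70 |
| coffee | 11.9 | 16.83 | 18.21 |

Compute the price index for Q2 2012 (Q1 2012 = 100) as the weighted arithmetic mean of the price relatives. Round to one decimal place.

fish: 24.4 × (5.19/7.19) = 24.4 × 0.721836 = 17.6128
haircut: 18.0 × (19.44/21.80) = 18.0 × 0.891743 = 16.0514
sugar: 14.0 × (1.61/1.19) = 14.0 × 1.352941 = 18.9412
soap: 31.7 × (3.70/2.91) = 31.7 × 1.271478 = 40.3058
coffee: 11.9 × (18.21/16.83) = 11.9 × 1.081996 = 12.8758
Index = Σ wᵢ·(p₁ᵢ/p₀ᵢ) = 17.6128 + 16.0514 + 18.9412 + 40.3058 + 12.8758 = 105.7869

105.8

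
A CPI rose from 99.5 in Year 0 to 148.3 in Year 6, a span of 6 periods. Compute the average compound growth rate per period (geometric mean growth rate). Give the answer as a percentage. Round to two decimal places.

Growth factor = (148.3/99.5)^(1/6) = (1.490452)^(1/6) = 1.068775
Growth rate = 1.068775 − 1 = 0.068775 = 6.8775%

6.88%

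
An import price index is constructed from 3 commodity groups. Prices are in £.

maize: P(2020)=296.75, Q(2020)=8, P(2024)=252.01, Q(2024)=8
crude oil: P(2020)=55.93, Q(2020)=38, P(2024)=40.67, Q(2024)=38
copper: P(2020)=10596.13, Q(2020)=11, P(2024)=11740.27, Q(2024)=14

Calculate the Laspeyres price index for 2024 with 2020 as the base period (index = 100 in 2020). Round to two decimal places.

Laspeyres price index uses base-period quantities as weights.
ΣP(2024)·Q(2020) = 252.01×8 + 40.67×38 + 11740.27×11 = 2016.08 + 1545.46 + 129142.97 = 132704.51
ΣP(2020)·Q(2020) = 296.75×8 + 55.93×38 + 10596.13×11 = 2374 + 2125.34 + 116557.43 = 121056.77
Index = 132704.51 / 121056.77 × 100 = 109.6217

109.62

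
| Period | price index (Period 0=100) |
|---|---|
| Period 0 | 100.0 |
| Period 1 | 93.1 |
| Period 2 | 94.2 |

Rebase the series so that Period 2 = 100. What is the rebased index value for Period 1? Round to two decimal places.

Rebased(Period 1) = 93.1 / 94.2 × 100 = 98.8323

98.83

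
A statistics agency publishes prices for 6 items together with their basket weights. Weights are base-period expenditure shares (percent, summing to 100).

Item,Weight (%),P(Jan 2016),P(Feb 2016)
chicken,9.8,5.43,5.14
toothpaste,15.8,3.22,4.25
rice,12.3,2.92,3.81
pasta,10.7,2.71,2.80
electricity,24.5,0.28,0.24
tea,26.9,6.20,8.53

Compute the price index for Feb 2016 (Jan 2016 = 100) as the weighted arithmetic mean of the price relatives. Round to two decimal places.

115.24

chicken: 9.8 × (5.14/5.43) = 9.8 × 0.946593 = 9.2766
toothpaste: 15.8 × (4.25/3.22) = 15.8 × 1.319876 = 20.8540
rice: 12.3 × (3.81/2.92) = 12.3 × 1.304795 = 16.0490
pasta: 10.7 × (2.80/2.71) = 10.7 × 1.033210 = 11.0554
electricity: 24.5 × (0.24/0.28) = 24.5 × 0.857143 = 21.0000
tea: 26.9 × (8.53/6.20) = 26.9 × 1.375806 = 37.0092
Index = Σ wᵢ·(p₁ᵢ/p₀ᵢ) = 9.2766 + 20.8540 + 16.0490 + 11.0554 + 21.0000 + 37.0092 = 115.2442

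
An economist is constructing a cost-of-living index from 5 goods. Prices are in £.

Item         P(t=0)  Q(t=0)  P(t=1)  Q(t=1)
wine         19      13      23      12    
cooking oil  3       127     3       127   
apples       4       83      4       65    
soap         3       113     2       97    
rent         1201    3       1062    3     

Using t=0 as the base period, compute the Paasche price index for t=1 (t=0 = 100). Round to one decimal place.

90.2

Paasche price index uses current-period quantities as weights.
ΣP(t=1)·Q(t=1) = 23×12 + 3×127 + 4×65 + 2×97 + 1062×3 = 276 + 381 + 260 + 194 + 3186 = 4297
ΣP(t=0)·Q(t=1) = 19×12 + 3×127 + 4×65 + 3×97 + 1201×3 = 228 + 381 + 260 + 291 + 3603 = 4763
Index = 4297 / 4763 × 100 = 90.2163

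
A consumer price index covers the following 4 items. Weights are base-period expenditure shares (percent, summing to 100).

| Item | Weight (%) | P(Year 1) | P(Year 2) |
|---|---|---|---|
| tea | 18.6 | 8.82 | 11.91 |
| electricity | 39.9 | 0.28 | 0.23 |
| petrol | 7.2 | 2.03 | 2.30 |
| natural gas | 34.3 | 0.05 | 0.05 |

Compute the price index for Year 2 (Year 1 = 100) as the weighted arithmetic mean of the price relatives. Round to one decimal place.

100.3

tea: 18.6 × (11.91/8.82) = 18.6 × 1.350340 = 25.1163
electricity: 39.9 × (0.23/0.28) = 39.9 × 0.821429 = 32.7750
petrol: 7.2 × (2.30/2.03) = 7.2 × 1.133005 = 8.1576
natural gas: 34.3 × (0.05/0.05) = 34.3 × 1.000000 = 34.3000
Index = Σ wᵢ·(p₁ᵢ/p₀ᵢ) = 25.1163 + 32.7750 + 8.1576 + 34.3000 = 100.3490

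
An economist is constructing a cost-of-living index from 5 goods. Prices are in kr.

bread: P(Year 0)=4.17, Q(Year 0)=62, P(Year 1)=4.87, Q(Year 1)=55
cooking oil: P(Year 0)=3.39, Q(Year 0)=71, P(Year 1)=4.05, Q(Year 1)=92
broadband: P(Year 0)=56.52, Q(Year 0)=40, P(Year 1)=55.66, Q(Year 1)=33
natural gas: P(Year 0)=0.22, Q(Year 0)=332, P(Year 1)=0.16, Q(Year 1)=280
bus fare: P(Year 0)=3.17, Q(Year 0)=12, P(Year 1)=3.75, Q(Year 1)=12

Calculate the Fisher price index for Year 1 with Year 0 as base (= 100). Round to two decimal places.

Laspeyres component (base-period weights):
ΣP(Year 1)Q(Year 0) = 4.87×62 + 4.05×71 + 55.66×40 + 0.16×332 + 3.75×12 = 301.94 + 287.55 + 2226.4 + 53.12 + 45 = 2914.01
ΣP(Year 0)Q(Year 0) = 4.17×62 + 3.39×71 + 56.52×40 + 0.22×332 + 3.17×12 = 258.54 + 240.69 + 2260.8 + 73.04 + 38.04 = 2871.11
L = 2914.01 / 2871.11 × 100 = 101.4942
Paasche component (current-period weights):
ΣP(Year 1)Q(Year 1) = 4.87×55 + 4.05×92 + 55.66×33 + 0.16×280 + 3.75×12 = 267.85 + 372.6 + 1836.78 + 44.8 + 45 = 2567.03
ΣP(Year 0)Q(Year 1) = 4.17×55 + 3.39×92 + 56.52×33 + 0.22×280 + 3.17×12 = 229.35 + 311.88 + 1865.16 + 61.6 + 38.04 = 2506.03
P = 2567.03 / 2506.03 × 100 = 102.4341
Fisher = √(L × P) = √(101.4942 × 102.4341) = 101.9631

101.96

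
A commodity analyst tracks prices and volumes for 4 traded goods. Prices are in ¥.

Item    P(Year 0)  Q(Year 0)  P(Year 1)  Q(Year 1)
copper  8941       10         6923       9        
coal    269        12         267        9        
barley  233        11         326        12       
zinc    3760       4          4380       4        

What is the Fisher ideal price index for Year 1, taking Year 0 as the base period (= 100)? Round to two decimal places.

85.19

Laspeyres component (base-period weights):
ΣP(Year 1)Q(Year 0) = 6923×10 + 267×12 + 326×11 + 4380×4 = 69230 + 3204 + 3586 + 17520 = 93540
ΣP(Year 0)Q(Year 0) = 8941×10 + 269×12 + 233×11 + 3760×4 = 89410 + 3228 + 2563 + 15040 = 110241
L = 93540 / 110241 × 100 = 84.8505
Paasche component (current-period weights):
ΣP(Year 1)Q(Year 1) = 6923×9 + 267×9 + 326×12 + 4380×4 = 62307 + 2403 + 3912 + 17520 = 86142
ΣP(Year 0)Q(Year 1) = 8941×9 + 269×9 + 233×12 + 3760×4 = 80469 + 2421 + 2796 + 15040 = 100726
P = 86142 / 100726 × 100 = 85.5211
Fisher = √(L × P) = √(84.8505 × 85.5211) = 85.1851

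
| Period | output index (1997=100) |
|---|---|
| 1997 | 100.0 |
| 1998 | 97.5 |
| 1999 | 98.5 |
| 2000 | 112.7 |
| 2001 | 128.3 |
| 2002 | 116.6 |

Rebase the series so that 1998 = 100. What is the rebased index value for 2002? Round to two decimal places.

Rebased(2002) = 116.6 / 97.5 × 100 = 119.5897

119.59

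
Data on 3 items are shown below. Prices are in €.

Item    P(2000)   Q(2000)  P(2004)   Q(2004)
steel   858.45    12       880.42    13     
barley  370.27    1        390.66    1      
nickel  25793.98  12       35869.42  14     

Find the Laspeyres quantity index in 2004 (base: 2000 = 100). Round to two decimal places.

116.38

Laspeyres quantity index uses base-period prices as weights.
ΣP(2000)·Q(2004) = 858.45×13 + 370.27×1 + 25793.98×14 = 11159.85 + 370.27 + 361115.72 = 372645.84
ΣP(2000)·Q(2000) = 858.45×12 + 370.27×1 + 25793.98×12 = 10301.4 + 370.27 + 309527.76 = 320199.43
Index = 372645.84 / 320199.43 × 100 = 116.3793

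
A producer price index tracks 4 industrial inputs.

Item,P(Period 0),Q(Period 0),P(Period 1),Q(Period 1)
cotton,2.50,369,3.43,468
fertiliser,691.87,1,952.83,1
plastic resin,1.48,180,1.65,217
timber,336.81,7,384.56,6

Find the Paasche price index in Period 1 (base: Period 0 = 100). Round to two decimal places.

Paasche price index uses current-period quantities as weights.
ΣP(Period 1)·Q(Period 1) = 3.43×468 + 952.83×1 + 1.65×217 + 384.56×6 = 1605.24 + 952.83 + 358.05 + 2307.36 = 5223.48
ΣP(Period 0)·Q(Period 1) = 2.50×468 + 691.87×1 + 1.48×217 + 336.81×6 = 1170 + 691.87 + 321.16 + 2020.86 = 4203.89
Index = 5223.48 / 4203.89 × 100 = 124.2535

124.25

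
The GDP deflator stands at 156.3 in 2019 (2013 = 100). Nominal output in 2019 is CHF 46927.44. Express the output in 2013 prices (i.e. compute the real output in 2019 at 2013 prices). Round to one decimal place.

30024.0

Real = Nominal ÷ (Index/100) = 46927.44 ÷ (156.3/100)
     = 46927.44 ÷ 1.563 = 30023.9539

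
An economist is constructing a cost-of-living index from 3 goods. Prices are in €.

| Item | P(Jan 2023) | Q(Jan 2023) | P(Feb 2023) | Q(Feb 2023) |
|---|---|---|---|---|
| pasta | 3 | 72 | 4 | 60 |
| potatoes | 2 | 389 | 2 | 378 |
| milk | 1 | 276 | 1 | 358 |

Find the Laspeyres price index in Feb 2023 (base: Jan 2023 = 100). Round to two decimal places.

Laspeyres price index uses base-period quantities as weights.
ΣP(Feb 2023)·Q(Jan 2023) = 4×72 + 2×389 + 1×276 = 288 + 778 + 276 = 1342
ΣP(Jan 2023)·Q(Jan 2023) = 3×72 + 2×389 + 1×276 = 216 + 778 + 276 = 1270
Index = 1342 / 1270 × 100 = 105.6693

105.67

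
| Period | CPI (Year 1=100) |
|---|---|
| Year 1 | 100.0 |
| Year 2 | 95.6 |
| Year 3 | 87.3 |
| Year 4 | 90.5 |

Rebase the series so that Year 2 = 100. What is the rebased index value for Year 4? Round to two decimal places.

Rebased(Year 4) = 90.5 / 95.6 × 100 = 94.6653

94.67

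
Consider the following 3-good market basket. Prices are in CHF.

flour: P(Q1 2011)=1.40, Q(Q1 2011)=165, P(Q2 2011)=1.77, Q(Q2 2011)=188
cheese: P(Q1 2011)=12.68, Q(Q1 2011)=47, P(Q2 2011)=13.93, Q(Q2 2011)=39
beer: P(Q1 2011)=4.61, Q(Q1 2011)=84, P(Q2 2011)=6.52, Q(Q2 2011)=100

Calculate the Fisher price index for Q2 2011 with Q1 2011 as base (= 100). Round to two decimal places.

Laspeyres component (base-period weights):
ΣP(Q2 2011)Q(Q1 2011) = 1.77×165 + 13.93×47 + 6.52×84 = 292.05 + 654.71 + 547.68 = 1494.44
ΣP(Q1 2011)Q(Q1 2011) = 1.40×165 + 12.68×47 + 4.61×84 = 231 + 595.96 + 387.24 = 1214.2
L = 1494.44 / 1214.2 × 100 = 123.0802
Paasche component (current-period weights):
ΣP(Q2 2011)Q(Q2 2011) = 1.77×188 + 13.93×39 + 6.52×100 = 332.76 + 543.27 + 652 = 1528.03
ΣP(Q1 2011)Q(Q2 2011) = 1.40×188 + 12.68×39 + 4.61×100 = 263.2 + 494.52 + 461 = 1218.72
P = 1528.03 / 1218.72 × 100 = 125.3799
Fisher = √(L × P) = √(123.0802 × 125.3799) = 124.2247

124.22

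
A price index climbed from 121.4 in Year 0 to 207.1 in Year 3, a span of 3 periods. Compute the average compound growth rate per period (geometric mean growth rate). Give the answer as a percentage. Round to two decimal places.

19.49%

Growth factor = (207.1/121.4)^(1/3) = (1.705931)^(1/3) = 1.194869
Growth rate = 1.194869 − 1 = 0.194869 = 19.4869%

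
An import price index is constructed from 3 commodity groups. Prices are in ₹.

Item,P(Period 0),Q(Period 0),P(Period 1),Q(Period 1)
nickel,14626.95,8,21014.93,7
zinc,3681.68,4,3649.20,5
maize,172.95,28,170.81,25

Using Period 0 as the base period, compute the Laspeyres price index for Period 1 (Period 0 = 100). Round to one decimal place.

Laspeyres price index uses base-period quantities as weights.
ΣP(Period 1)·Q(Period 0) = 21014.93×8 + 3649.20×4 + 170.81×28 = 168119.44 + 14596.8 + 4782.68 = 187498.92
ΣP(Period 0)·Q(Period 0) = 14626.95×8 + 3681.68×4 + 172.95×28 = 117015.6 + 14726.72 + 4842.6 = 136584.92
Index = 187498.92 / 136584.92 × 100 = 137.2764

137.3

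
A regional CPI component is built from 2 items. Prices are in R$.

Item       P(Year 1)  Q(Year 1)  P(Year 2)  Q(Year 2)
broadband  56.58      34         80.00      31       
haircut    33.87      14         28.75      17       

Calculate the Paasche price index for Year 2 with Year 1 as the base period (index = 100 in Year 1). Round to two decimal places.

127.43

Paasche price index uses current-period quantities as weights.
ΣP(Year 2)·Q(Year 2) = 80.00×31 + 28.75×17 = 2480 + 488.75 = 2968.75
ΣP(Year 1)·Q(Year 2) = 56.58×31 + 33.87×17 = 1753.98 + 575.79 = 2329.77
Index = 2968.75 / 2329.77 × 100 = 127.4267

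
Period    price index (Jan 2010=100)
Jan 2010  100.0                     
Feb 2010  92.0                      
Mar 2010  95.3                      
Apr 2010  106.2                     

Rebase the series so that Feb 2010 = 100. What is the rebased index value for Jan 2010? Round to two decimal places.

108.70

Rebased(Jan 2010) = 100.0 / 92.0 × 100 = 108.6957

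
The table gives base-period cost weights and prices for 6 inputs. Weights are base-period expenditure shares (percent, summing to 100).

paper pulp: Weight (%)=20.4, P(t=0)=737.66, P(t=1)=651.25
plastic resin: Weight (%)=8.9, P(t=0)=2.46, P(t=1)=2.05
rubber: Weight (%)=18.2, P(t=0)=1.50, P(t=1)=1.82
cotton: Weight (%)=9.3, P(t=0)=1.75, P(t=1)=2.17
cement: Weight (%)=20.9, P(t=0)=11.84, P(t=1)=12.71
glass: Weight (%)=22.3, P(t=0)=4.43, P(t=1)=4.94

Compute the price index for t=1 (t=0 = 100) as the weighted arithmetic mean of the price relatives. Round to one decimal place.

paper pulp: 20.4 × (651.25/737.66) = 20.4 × 0.882859 = 18.0103
plastic resin: 8.9 × (2.05/2.46) = 8.9 × 0.833333 = 7.4167
rubber: 18.2 × (1.82/1.50) = 18.2 × 1.213333 = 22.0827
cotton: 9.3 × (2.17/1.75) = 9.3 × 1.240000 = 11.5320
cement: 20.9 × (12.71/11.84) = 20.9 × 1.073480 = 22.4357
glass: 22.3 × (4.94/4.43) = 22.3 × 1.115124 = 24.8673
Index = Σ wᵢ·(p₁ᵢ/p₀ᵢ) = 18.0103 + 7.4167 + 22.0827 + 11.5320 + 22.4357 + 24.8673 = 106.3447

106.3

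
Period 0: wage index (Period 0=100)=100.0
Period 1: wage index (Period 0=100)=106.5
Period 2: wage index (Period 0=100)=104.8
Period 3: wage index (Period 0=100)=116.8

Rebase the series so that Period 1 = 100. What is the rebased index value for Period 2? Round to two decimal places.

Rebased(Period 2) = 104.8 / 106.5 × 100 = 98.4038

98.40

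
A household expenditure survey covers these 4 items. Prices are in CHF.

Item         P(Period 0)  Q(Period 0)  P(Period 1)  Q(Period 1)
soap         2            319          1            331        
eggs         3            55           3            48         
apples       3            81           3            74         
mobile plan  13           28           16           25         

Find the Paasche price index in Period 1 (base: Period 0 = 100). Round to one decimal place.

Paasche price index uses current-period quantities as weights.
ΣP(Period 1)·Q(Period 1) = 1×331 + 3×48 + 3×74 + 16×25 = 331 + 144 + 222 + 400 = 1097
ΣP(Period 0)·Q(Period 1) = 2×331 + 3×48 + 3×74 + 13×25 = 662 + 144 + 222 + 325 = 1353
Index = 1097 / 1353 × 100 = 81.0791

81.1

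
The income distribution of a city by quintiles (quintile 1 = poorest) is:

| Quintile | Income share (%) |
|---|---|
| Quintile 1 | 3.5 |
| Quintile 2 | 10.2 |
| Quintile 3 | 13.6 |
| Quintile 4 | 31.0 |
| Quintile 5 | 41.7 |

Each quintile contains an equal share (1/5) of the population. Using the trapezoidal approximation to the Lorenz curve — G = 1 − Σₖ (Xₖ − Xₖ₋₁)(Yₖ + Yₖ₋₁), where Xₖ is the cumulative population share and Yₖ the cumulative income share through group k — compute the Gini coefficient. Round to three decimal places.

Cumulative income shares Yₖ: 0.0350, 0.1370, 0.2730, 0.5830, 1.0000
Σ (Xₖ−Xₖ₋₁)(Yₖ+Yₖ₋₁) = (1/5)(0.0350+0.0000) + (1/5)(0.1370+0.0350) + (1/5)(0.2730+0.1370) + (1/5)(0.5830+0.2730) + (1/5)(1.0000+0.5830)
  = 0.0070 + 0.0344 + 0.0820 + 0.1712 + 0.3166 = 0.6112
G = 1 − 0.6112 = 0.3888

0.389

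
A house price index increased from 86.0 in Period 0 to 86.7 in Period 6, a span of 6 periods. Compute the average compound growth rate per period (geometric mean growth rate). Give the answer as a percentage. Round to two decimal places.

0.14%

Growth factor = (86.7/86.0)^(1/6) = (1.008140)^(1/6) = 1.001352
Growth rate = 1.001352 − 1 = 0.001352 = 0.1352%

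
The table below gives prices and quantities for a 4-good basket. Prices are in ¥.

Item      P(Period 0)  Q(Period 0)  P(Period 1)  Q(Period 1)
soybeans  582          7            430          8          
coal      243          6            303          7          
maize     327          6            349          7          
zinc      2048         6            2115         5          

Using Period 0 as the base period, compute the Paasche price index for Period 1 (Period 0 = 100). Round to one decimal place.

Paasche price index uses current-period quantities as weights.
ΣP(Period 1)·Q(Period 1) = 430×8 + 303×7 + 349×7 + 2115×5 = 3440 + 2121 + 2443 + 10575 = 18579
ΣP(Period 0)·Q(Period 1) = 582×8 + 243×7 + 327×7 + 2048×5 = 4656 + 1701 + 2289 + 10240 = 18886
Index = 18579 / 18886 × 100 = 98.3745

98.4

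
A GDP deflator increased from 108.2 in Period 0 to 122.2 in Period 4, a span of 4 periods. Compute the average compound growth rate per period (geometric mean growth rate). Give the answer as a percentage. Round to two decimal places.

3.09%

Growth factor = (122.2/108.2)^(1/4) = (1.129390)^(1/4) = 1.030887
Growth rate = 1.030887 − 1 = 0.030887 = 3.0887%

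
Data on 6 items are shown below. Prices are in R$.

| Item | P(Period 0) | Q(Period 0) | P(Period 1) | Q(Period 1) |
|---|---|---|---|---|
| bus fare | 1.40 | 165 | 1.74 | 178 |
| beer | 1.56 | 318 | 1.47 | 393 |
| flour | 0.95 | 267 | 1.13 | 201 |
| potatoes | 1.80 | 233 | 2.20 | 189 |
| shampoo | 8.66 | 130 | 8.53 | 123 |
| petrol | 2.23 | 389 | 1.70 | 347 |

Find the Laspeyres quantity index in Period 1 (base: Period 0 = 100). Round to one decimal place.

Laspeyres quantity index uses base-period prices as weights.
ΣP(Period 0)·Q(Period 1) = 1.40×178 + 1.56×393 + 0.95×201 + 1.80×189 + 8.66×123 + 2.23×347 = 249.2 + 613.08 + 190.95 + 340.2 + 1065.18 + 773.81 = 3232.42
ΣP(Period 0)·Q(Period 0) = 1.40×165 + 1.56×318 + 0.95×267 + 1.80×233 + 8.66×130 + 2.23×389 = 231 + 496.08 + 253.65 + 419.4 + 1125.8 + 867.47 = 3393.4
Index = 3232.42 / 3393.4 × 100 = 95.2561

95.3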